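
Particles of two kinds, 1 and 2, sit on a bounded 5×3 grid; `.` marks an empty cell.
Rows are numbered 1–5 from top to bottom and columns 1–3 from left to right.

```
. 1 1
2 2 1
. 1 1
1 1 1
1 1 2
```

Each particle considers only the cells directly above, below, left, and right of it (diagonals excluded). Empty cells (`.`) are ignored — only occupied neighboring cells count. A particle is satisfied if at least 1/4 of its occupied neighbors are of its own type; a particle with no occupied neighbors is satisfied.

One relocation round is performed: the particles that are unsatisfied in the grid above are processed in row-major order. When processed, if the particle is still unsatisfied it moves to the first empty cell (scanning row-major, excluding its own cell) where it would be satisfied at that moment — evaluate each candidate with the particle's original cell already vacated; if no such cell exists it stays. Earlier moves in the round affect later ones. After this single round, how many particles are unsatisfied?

0

Initially unsatisfied (in order): (5,3).
  (5,3) → (1,1).
Resulting grid:
2 1 1
2 2 1
. 1 1
1 1 1
1 1 .
All satisfied now.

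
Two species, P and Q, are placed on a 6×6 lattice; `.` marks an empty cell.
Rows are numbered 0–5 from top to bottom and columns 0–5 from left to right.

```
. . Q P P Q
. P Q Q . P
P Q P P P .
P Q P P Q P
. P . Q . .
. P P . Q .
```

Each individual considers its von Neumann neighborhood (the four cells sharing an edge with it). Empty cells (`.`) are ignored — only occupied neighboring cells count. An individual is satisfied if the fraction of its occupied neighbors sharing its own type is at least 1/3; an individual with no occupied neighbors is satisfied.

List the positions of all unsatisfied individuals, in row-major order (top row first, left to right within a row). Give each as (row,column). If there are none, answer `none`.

Row 0: (0,2)Q 1/2 ok · (0,3)P 1/3 ok · (0,4)P 1/2 ok · (0,5)Q 0/2 unhappy
Row 1: (1,1)P 0/2 unhappy · (1,2)Q 2/4 ok · (1,3)Q 1/3 ok · (1,5)P 0/1 unhappy
Row 2: (2,0)P 1/2 ok · (2,1)Q 1/4 unhappy · (2,2)P 2/4 ok · (2,3)P 3/4 ok · (2,4)P 1/2 ok
Row 3: (3,0)P 1/2 ok · (3,1)Q 1/4 unhappy · (3,2)P 2/3 ok · (3,3)P 2/4 ok · (3,4)Q 0/3 unhappy · (3,5)P 0/1 unhappy
Row 4: (4,1)P 1/2 ok · (4,3)Q 0/1 unhappy
Row 5: (5,1)P 2/2 ok · (5,2)P 1/1 ok · (5,4)Q 0/0 ok

(0,5), (1,1), (1,5), (2,1), (3,1), (3,4), (3,5), (4,3)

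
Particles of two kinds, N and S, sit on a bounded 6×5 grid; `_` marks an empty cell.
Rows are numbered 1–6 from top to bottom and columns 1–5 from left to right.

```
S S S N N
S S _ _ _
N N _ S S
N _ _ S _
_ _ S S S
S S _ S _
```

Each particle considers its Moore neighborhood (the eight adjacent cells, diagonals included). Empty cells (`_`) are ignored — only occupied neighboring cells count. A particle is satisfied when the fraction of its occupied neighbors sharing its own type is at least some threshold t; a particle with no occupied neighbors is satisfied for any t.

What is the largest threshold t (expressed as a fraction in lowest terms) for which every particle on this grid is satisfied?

(1,1)S 3/3
(1,2)S 4/4
(1,3)S 2/3
(1,4)N 1/2
(1,5)N 1/1
(2,1)S 3/5
(2,2)S 4/6
(3,1)N 2/4
(3,2)N 2/4
(3,4)S 2/2
(3,5)S 2/2
(4,1)N 2/2
(4,4)S 5/5
(5,3)S 4/4
(5,4)S 4/4
(5,5)S 3/3
(6,1)S 1/1
(6,2)S 2/2
(6,4)S 3/3
The smallest same-type fraction is 1/2 at (1,4), which reduces to 1/2. Any threshold above that leaves this particle unsatisfied.

1/2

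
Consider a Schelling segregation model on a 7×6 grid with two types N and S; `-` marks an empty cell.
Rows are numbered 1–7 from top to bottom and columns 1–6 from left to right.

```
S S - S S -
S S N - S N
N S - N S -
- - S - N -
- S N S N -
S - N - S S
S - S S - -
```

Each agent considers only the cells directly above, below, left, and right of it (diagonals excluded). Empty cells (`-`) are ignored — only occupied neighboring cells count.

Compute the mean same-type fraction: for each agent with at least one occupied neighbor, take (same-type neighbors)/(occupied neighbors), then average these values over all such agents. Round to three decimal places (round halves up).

0.519

Row 1: (1,1)S 2/2 · (1,2)S 2/2 · (1,4)S 1/1 · (1,5)S 2/2
Row 2: (2,1)S 2/3 · (2,2)S 3/4 · (2,3)N 0/1 · (2,5)S 2/3 · (2,6)N 0/1
Row 3: (3,1)N 0/2 · (3,2)S 1/2 · (3,4)N 0/1 · (3,5)S 1/3
Row 4: (4,3)S 0/1 · (4,5)N 1/2
Row 5: (5,2)S 0/1 · (5,3)N 1/4 · (5,4)S 0/2 · (5,5)N 1/3
Row 6: (6,1)S 1/1 · (6,3)N 1/2 · (6,5)S 1/2 · (6,6)S 1/1
Row 7: (7,1)S 1/1 · (7,3)S 1/2 · (7,4)S 1/1
Sum over 26 agents: 2/2 + 2/2 + 1/1 + 2/2 + 2/3 + 3/4 + 0/1 + 2/3 + 0/1 + 0/2 + 1/2 + 0/1 + 1/3 + 0/1 + 1/2 + 0/1 + 1/4 + 0/2 + 1/3 + 1/1 + 1/2 + 1/2 + 1/1 + 1/1 + 1/2 + 1/1 = 27/2; mean = 27/2 ÷ 26 = 27/52 = 0.519230… → 0.519.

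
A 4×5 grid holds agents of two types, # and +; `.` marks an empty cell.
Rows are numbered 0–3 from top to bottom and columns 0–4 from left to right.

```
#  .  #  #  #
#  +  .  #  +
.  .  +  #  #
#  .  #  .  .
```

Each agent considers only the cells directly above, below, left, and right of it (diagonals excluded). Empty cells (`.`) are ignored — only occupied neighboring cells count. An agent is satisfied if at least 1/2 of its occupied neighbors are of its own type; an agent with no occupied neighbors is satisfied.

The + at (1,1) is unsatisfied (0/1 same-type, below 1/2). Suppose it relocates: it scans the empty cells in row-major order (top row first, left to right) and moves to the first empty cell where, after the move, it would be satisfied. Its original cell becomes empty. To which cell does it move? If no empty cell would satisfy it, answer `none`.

(2,1)

Vacating (1,1). Empty cells in order:
  (0,1): 0/2 same-type → still unsatisfied.
  (1,2): 1/3 same-type → still unsatisfied.
  (2,0): 0/2 same-type → still unsatisfied.
  (2,1): 1/1 same-type → satisfied — stop here.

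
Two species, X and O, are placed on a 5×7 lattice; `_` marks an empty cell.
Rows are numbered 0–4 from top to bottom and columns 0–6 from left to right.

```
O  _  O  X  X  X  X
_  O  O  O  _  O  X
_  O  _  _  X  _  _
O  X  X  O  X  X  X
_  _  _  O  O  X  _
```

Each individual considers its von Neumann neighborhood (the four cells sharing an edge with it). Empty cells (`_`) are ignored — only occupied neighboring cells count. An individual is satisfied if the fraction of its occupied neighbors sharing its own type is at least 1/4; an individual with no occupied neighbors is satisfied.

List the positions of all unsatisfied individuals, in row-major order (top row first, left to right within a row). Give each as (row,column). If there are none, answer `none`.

Row 0: (0,0)O 0/0 satisfied · (0,2)O 1/2 satisfied · (0,3)X 1/3 satisfied · (0,4)X 2/2 satisfied · (0,5)X 2/3 satisfied · (0,6)X 2/2 satisfied
Row 1: (1,1)O 2/2 satisfied · (1,2)O 3/3 satisfied · (1,3)O 1/2 satisfied · (1,5)O 0/2 not · (1,6)X 1/2 satisfied
Row 2: (2,1)O 1/2 satisfied · (2,4)X 1/1 satisfied
Row 3: (3,0)O 0/1 not · (3,1)X 1/3 satisfied · (3,2)X 1/2 satisfied · (3,3)O 1/3 satisfied · (3,4)X 2/4 satisfied · (3,5)X 3/3 satisfied · (3,6)X 1/1 satisfied
Row 4: (4,3)O 2/2 satisfied · (4,4)O 1/3 satisfied · (4,5)X 1/2 satisfied

(1,5), (3,0)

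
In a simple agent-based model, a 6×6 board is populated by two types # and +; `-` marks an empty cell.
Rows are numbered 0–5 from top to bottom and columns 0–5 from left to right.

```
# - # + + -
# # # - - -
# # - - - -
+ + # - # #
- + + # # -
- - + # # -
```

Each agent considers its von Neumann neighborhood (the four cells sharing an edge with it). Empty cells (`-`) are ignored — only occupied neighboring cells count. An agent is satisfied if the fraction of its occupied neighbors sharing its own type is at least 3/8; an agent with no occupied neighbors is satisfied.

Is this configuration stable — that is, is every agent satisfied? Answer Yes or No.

Row 0: (0,0)# 1/1 satisfied · (0,2)# 1/2 satisfied · (0,3)+ 1/2 satisfied · (0,4)+ 1/1 satisfied
Row 1: (1,0)# 3/3 satisfied · (1,1)# 3/3 satisfied · (1,2)# 2/2 satisfied
Row 2: (2,0)# 2/3 satisfied · (2,1)# 2/3 satisfied
Row 3: (3,0)+ 1/2 satisfied · (3,1)+ 2/4 satisfied · (3,2)# 0/2 not · (3,4)# 2/2 satisfied · (3,5)# 1/1 satisfied
Row 4: (4,1)+ 2/2 satisfied · (4,2)+ 2/4 satisfied · (4,3)# 2/3 satisfied · (4,4)# 3/3 satisfied
Row 5: (5,2)+ 1/2 satisfied · (5,3)# 2/3 satisfied · (5,4)# 2/2 satisfied
For instance (3,2) has only 0/2 same-type neighbors, below 3/8.

No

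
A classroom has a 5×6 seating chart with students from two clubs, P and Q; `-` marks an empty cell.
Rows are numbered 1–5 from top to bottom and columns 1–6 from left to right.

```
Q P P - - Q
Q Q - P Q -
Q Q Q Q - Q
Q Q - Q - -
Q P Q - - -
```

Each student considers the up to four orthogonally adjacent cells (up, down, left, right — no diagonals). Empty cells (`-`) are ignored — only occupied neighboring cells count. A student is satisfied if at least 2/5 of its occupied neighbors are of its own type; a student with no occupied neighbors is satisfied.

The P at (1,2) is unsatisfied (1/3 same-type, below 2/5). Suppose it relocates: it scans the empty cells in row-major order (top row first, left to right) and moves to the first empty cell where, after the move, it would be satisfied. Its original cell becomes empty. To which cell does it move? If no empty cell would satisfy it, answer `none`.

(1,4)

Vacating (1,2). Empty cells in order:
  (1,4): 2/2 same-type → satisfied — stop here.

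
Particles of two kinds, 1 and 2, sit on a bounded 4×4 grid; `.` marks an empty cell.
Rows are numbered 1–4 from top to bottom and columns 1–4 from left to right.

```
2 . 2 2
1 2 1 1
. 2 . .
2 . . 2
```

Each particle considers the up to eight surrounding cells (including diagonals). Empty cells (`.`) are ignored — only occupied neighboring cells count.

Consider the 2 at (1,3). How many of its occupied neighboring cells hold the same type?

2

Occupied neighbors of (1,3): (1,4)=2, (2,2)=2, (2,3)=1, (2,4)=1.
Same type (2): 2 of 4.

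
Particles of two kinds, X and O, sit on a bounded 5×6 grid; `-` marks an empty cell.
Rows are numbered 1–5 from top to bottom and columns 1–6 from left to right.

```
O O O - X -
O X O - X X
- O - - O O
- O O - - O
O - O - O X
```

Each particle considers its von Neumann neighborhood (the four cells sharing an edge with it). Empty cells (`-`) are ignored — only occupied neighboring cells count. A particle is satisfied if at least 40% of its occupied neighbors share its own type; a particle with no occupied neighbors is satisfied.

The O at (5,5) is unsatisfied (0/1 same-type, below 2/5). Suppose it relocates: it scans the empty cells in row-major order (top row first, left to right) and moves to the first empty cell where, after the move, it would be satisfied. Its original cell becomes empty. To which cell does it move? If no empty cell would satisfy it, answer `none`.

Vacating (5,5). Empty cells in order:
  (1,4): 1/2 same-type → satisfied — stop here.

(1,4)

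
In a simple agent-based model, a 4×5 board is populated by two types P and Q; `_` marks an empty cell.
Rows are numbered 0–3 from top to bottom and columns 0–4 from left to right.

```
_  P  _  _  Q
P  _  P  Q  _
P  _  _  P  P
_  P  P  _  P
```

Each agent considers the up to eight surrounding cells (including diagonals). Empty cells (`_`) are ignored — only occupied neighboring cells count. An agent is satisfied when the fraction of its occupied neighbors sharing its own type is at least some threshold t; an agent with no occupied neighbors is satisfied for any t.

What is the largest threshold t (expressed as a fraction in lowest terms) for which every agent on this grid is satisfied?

Row 0: (0,1)P 2/2 · (0,4)Q 1/1
Row 1: (1,0)P 2/2 · (1,2)P 2/3 · (1,3)Q 1/4
Row 2: (2,0)P 2/2 · (2,3)P 4/5 · (2,4)P 2/3
Row 3: (3,1)P 2/2 · (3,2)P 2/2 · (3,4)P 2/2
The smallest same-type fraction is 1/4 at (1,3), which reduces to 1/4. Any threshold above that leaves this agent unsatisfied.

1/4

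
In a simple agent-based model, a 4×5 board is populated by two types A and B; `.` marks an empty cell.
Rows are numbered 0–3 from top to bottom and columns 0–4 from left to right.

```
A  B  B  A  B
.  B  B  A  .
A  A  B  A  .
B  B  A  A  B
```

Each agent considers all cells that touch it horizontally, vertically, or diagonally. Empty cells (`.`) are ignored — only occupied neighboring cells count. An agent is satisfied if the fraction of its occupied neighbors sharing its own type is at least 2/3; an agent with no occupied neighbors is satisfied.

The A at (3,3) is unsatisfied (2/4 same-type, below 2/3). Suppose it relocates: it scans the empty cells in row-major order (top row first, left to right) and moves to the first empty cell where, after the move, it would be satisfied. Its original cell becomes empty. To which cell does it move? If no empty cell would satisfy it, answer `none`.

(1,4)

Vacating (3,3). Empty cells in order:
  (1,0): 3/5 same-type → still unsatisfied.
  (1,4): 3/4 same-type → satisfied — stop here.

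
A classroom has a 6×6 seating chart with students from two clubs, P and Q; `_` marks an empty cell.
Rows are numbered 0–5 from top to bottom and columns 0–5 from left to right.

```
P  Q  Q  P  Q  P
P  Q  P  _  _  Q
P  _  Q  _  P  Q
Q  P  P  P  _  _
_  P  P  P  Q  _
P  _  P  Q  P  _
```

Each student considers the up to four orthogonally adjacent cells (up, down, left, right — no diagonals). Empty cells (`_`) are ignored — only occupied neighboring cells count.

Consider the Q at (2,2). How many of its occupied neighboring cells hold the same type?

0

Occupied neighbors of (2,2): (1,2)=P, (3,2)=P.
Same type (Q): 0 of 2.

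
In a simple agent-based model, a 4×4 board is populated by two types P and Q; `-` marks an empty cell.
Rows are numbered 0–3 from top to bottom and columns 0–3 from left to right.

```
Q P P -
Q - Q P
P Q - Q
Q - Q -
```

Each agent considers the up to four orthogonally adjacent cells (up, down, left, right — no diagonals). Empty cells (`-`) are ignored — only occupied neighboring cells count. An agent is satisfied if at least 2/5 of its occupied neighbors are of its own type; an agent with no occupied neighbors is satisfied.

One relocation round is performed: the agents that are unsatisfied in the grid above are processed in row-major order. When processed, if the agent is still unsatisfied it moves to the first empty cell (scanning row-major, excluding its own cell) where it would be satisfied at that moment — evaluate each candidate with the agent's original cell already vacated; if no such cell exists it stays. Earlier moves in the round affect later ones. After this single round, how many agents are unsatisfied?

1

Initially unsatisfied (in order): (1,2), (1,3), (2,0), (2,1), (2,3), (3,0).
  (1,2) → (1,1).
  (1,3) → (0,3).
  (2,0) → (1,2).
  (2,1): now satisfied by earlier moves; stays.
  (2,3): now satisfied by earlier moves; stays.
  (3,0): now satisfied by earlier moves; stays.
Resulting grid:
Q P P P
Q Q P -
- Q - Q
Q - Q -
Unsatisfied now: (0,1).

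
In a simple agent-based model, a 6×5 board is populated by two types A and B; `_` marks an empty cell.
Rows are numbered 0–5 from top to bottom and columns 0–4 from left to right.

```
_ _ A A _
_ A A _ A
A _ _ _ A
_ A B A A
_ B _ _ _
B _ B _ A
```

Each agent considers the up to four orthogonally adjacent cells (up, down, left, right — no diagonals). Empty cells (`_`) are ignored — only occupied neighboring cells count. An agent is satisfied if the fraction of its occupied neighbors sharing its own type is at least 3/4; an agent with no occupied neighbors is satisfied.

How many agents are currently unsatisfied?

4

(0,2)A 2/2 ✓
(0,3)A 1/1 ✓
(1,1)A 1/1 ✓
(1,2)A 2/2 ✓
(1,4)A 1/1 ✓
(2,0)A 0/0 ✓
(2,4)A 2/2 ✓
(3,1)A 0/2 ✗
(3,2)B 0/2 ✗
(3,3)A 1/2 ✗
(3,4)A 2/2 ✓
(4,1)B 0/1 ✗
(5,0)B 0/0 ✓
(5,2)B 0/0 ✓
(5,4)A 0/0 ✓
Unsatisfied: (3,1), (3,2), (3,3), (4,1) — 4 in total.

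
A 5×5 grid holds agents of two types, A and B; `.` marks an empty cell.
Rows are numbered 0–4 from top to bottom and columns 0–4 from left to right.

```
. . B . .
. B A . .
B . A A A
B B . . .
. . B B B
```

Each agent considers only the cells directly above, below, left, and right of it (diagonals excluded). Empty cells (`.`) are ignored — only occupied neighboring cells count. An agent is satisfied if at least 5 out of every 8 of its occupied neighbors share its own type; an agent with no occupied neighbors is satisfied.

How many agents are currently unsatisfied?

3

(0,2)B 0/1 not
(1,1)B 0/1 not
(1,2)A 1/3 not
(2,0)B 1/1 satisfied
(2,2)A 2/2 satisfied
(2,3)A 2/2 satisfied
(2,4)A 1/1 satisfied
(3,0)B 2/2 satisfied
(3,1)B 1/1 satisfied
(4,2)B 1/1 satisfied
(4,3)B 2/2 satisfied
(4,4)B 1/1 satisfied
Unsatisfied: (0,2), (1,1), (1,2) — 3 in total.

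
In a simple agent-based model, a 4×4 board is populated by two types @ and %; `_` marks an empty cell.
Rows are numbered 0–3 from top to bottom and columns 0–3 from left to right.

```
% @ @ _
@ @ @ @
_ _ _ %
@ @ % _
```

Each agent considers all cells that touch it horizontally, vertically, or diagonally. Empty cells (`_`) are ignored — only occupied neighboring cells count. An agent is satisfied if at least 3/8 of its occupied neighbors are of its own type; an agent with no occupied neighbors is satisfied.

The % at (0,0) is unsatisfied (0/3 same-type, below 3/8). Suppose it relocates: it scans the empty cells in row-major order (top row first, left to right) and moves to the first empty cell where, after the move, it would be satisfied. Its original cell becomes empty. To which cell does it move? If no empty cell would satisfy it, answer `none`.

(3,3)

Vacating (0,0). Empty cells in order:
  (0,3): 0/3 same-type → still unsatisfied.
  (2,0): 0/4 same-type → still unsatisfied.
  (2,1): 1/6 same-type → still unsatisfied.
  (2,2): 2/6 same-type → still unsatisfied.
  (3,3): 2/2 same-type → satisfied — stop here.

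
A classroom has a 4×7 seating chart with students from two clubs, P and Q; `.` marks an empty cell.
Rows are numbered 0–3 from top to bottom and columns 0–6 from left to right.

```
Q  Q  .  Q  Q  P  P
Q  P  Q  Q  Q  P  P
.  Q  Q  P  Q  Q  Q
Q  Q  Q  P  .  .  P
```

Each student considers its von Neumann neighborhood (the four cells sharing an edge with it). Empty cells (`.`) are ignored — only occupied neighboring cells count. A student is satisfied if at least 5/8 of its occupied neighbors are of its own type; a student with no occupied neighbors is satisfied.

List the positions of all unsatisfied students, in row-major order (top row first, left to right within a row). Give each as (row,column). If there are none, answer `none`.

(0,1), (1,0), (1,1), (1,5), (2,3), (2,6), (3,3), (3,6)

Row 0: (0,0)Q 2/2 ok · (0,1)Q 1/2 unhappy · (0,3)Q 2/2 ok · (0,4)Q 2/3 ok · (0,5)P 2/3 ok · (0,6)P 2/2 ok
Row 1: (1,0)Q 1/2 unhappy · (1,1)P 0/4 unhappy · (1,2)Q 2/3 ok · (1,3)Q 3/4 ok · (1,4)Q 3/4 ok · (1,5)P 2/4 unhappy · (1,6)P 2/3 ok
Row 2: (2,1)Q 2/3 ok · (2,2)Q 3/4 ok · (2,3)P 1/4 unhappy · (2,4)Q 2/3 ok · (2,5)Q 2/3 ok · (2,6)Q 1/3 unhappy
Row 3: (3,0)Q 1/1 ok · (3,1)Q 3/3 ok · (3,2)Q 2/3 ok · (3,3)P 1/2 unhappy · (3,6)P 0/1 unhappy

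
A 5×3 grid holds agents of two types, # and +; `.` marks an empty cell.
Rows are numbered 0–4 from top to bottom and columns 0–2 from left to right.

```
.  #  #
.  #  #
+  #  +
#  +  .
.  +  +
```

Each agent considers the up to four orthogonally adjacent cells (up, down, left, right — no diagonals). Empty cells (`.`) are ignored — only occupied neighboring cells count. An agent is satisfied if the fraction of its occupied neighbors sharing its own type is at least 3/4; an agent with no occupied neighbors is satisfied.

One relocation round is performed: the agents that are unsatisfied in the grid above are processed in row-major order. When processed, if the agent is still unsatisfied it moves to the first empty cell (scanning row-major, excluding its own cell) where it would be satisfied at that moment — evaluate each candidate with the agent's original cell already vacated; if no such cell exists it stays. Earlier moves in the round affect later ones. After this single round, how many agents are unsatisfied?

Initially unsatisfied (in order): (1,2), (2,0), (2,1), (2,2), (3,0), (3,1).
  (1,2) → (0,0).
  (2,0) → (3,2).
  (2,1) → (1,0).
  (2,2): now satisfied by earlier moves; stays.
  (3,0) → (2,0).
  (3,1): now satisfied by earlier moves; stays.
Resulting grid:
# # #
# # .
# . +
. + +
. + +
All satisfied now.

0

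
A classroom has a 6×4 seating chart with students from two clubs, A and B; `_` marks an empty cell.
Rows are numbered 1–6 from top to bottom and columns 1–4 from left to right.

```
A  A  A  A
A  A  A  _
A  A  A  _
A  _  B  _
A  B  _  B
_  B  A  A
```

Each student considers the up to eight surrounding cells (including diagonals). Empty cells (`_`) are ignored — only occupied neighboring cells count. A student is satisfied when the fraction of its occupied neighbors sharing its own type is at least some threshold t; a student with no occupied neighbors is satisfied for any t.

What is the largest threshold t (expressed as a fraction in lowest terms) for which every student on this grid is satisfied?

1/4

(1,1)A 3/3
(1,2)A 5/5
(1,3)A 4/4
(1,4)A 2/2
(2,1)A 5/5
(2,2)A 8/8
(2,3)A 6/6
(3,1)A 4/4
(3,2)A 6/7
(3,3)A 3/4
(4,1)A 3/4
(4,3)B 2/4
(5,1)A 1/3
(5,2)B 2/5
(5,4)B 1/3
(6,2)B 1/3
(6,3)A 1/4
(6,4)A 1/2
The smallest same-type fraction is 1/4 at (6,3), which reduces to 1/4. Any threshold above that leaves this student unsatisfied.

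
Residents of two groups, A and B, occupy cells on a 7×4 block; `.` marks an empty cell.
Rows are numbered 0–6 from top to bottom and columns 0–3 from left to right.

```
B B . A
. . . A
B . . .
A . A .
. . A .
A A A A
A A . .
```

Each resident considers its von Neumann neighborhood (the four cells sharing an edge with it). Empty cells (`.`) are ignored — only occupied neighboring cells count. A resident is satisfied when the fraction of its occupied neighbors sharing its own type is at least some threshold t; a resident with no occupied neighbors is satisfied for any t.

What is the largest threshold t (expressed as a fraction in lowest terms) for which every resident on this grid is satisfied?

0/1

(0,0)B 1/1
(0,1)B 1/1
(0,3)A 1/1
(1,3)A 1/1
(2,0)B 0/1
(3,0)A 0/1
(3,2)A 1/1
(4,2)A 2/2
(5,0)A 2/2
(5,1)A 3/3
(5,2)A 3/3
(5,3)A 1/1
(6,0)A 2/2
(6,1)A 2/2
The smallest same-type fraction is 0/1 at (2,0), which reduces to 0/1. Any threshold above that leaves this resident unsatisfied.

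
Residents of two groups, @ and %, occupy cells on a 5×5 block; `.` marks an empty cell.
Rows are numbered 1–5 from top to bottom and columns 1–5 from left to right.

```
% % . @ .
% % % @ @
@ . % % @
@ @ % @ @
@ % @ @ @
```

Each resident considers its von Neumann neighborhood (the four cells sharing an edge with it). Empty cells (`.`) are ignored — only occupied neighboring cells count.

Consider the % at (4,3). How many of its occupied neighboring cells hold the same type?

1

Occupied neighbors of (4,3): (3,3)=%, (5,3)=@, (4,2)=@, (4,4)=@.
Same type (%): 1 of 4.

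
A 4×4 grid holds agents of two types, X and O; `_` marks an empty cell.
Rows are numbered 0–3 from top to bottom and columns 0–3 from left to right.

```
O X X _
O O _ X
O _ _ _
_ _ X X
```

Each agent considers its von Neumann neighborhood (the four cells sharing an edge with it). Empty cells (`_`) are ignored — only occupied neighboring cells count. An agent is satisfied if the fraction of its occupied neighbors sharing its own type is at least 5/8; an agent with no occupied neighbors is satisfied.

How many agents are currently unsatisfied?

3

(0,0)O 1/2 not
(0,1)X 1/3 not
(0,2)X 1/1 satisfied
(1,0)O 3/3 satisfied
(1,1)O 1/2 not
(1,3)X 0/0 satisfied
(2,0)O 1/1 satisfied
(3,2)X 1/1 satisfied
(3,3)X 1/1 satisfied
Unsatisfied: (0,0), (0,1), (1,1) — 3 in total.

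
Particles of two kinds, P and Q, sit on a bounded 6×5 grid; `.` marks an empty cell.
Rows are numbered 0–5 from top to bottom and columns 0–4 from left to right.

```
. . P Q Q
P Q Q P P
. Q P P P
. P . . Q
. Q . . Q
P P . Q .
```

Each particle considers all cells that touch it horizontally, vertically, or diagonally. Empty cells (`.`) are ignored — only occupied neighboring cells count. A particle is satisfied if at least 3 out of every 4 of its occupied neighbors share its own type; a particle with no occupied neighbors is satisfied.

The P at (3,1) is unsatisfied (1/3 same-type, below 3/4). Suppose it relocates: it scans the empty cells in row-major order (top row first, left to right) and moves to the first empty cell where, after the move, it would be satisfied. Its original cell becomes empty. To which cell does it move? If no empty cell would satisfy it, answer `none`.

Vacating (3,1). Empty cells in order:
  (0,0): 1/2 same-type → still unsatisfied.
  (0,1): 2/4 same-type → still unsatisfied.
  (2,0): 1/3 same-type → still unsatisfied.
  (3,0): 0/2 same-type → still unsatisfied.
  (3,2): 2/4 same-type → still unsatisfied.
  (3,3): 3/5 same-type → still unsatisfied.
  (4,0): 2/3 same-type → still unsatisfied.
  (4,2): 1/3 same-type → still unsatisfied.
  (4,3): 0/3 same-type → still unsatisfied.
  (5,2): 1/3 same-type → still unsatisfied.
  (5,4): 0/2 same-type → still unsatisfied.

none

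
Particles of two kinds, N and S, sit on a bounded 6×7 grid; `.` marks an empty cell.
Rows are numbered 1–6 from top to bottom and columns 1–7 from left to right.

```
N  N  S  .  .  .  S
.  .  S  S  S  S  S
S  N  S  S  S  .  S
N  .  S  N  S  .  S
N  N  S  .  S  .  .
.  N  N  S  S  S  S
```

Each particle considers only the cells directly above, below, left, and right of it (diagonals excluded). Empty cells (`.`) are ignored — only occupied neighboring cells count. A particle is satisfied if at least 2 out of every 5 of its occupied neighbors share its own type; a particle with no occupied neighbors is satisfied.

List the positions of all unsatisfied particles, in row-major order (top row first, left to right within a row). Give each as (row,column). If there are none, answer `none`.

(3,1), (3,2), (4,4), (5,3), (6,3)

(1,1)N 1/1 ok
(1,2)N 1/2 ok
(1,3)S 1/2 ok
(1,7)S 1/1 ok
(2,3)S 3/3 ok
(2,4)S 3/3 ok
(2,5)S 3/3 ok
(2,6)S 2/2 ok
(2,7)S 3/3 ok
(3,1)S 0/2 unhappy
(3,2)N 0/2 unhappy
(3,3)S 3/4 ok
(3,4)S 3/4 ok
(3,5)S 3/3 ok
(3,7)S 2/2 ok
(4,1)N 1/2 ok
(4,3)S 2/3 ok
(4,4)N 0/3 unhappy
(4,5)S 2/3 ok
(4,7)S 1/1 ok
(5,1)N 2/2 ok
(5,2)N 2/3 ok
(5,3)S 1/3 unhappy
(5,5)S 2/2 ok
(6,2)N 2/2 ok
(6,3)N 1/3 unhappy
(6,4)S 1/2 ok
(6,5)S 3/3 ok
(6,6)S 2/2 ok
(6,7)S 1/1 ok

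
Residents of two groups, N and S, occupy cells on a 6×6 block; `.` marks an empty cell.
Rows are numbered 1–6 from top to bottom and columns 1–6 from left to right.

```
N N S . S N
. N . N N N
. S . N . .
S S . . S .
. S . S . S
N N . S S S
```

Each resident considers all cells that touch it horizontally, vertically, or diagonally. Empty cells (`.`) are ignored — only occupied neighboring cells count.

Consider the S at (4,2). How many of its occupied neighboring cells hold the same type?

Occupied neighbors of (4,2): (3,2)=S, (4,1)=S, (5,2)=S.
Same type (S): 3 of 3.

3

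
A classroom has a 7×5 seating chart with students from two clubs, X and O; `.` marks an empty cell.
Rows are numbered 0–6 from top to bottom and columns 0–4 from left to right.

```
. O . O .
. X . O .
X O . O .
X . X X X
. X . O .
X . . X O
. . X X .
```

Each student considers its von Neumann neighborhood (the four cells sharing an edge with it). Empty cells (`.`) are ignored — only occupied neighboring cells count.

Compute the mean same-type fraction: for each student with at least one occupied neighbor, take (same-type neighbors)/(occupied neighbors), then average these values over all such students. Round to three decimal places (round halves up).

0.552

Row 0: (0,1)O 0/1 · (0,3)O 1/1
Row 1: (1,1)X 0/2 · (1,3)O 2/2
Row 2: (2,0)X 1/2 · (2,1)O 0/2 · (2,3)O 1/2
Row 3: (3,0)X 1/1 · (3,2)X 1/1 · (3,3)X 2/4 · (3,4)X 1/1
Row 4: (4,1)X — no occupied neighbors · (4,3)O 0/2
Row 5: (5,0)X — no occupied neighbors · (5,3)X 1/3 · (5,4)O 0/1
Row 6: (6,2)X 1/1 · (6,3)X 2/2
Sum over 16 students: 0/1 + 1/1 + 0/2 + 2/2 + 1/2 + 0/2 + 1/2 + 1/1 + 1/1 + 2/4 + 1/1 + 0/2 + 1/3 + 0/1 + 1/1 + 2/2 = 53/6; mean = 53/6 ÷ 16 = 53/96 = 0.552083… → 0.552.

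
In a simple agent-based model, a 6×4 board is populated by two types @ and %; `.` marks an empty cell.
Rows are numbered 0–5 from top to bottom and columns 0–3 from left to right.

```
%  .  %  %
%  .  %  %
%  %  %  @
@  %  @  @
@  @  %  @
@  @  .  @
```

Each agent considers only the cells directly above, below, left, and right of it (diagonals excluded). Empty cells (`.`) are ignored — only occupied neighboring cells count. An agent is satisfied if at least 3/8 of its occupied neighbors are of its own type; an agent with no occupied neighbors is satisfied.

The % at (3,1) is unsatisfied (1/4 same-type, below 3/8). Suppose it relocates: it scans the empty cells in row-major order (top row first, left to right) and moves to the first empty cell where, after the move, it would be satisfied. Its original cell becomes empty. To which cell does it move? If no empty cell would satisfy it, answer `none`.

(0,1)

Vacating (3,1). Empty cells in order:
  (0,1): 2/2 same-type → satisfied — stop here.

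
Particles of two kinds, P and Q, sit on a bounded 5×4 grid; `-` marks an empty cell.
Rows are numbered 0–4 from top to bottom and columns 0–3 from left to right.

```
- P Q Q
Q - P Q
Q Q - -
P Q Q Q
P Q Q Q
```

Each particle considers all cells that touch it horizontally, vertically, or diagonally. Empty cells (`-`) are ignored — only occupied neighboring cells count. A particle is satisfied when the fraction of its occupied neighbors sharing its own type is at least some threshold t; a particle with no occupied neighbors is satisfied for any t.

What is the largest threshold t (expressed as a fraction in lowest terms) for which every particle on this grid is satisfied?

(0,1)P 1/3
(0,2)Q 2/4
(0,3)Q 2/3
(1,0)Q 2/3
(1,2)P 1/5
(1,3)Q 2/3
(2,0)Q 3/4
(2,1)Q 4/6
(3,0)P 1/5
(3,1)Q 5/7
(3,2)Q 6/6
(3,3)Q 3/3
(4,0)P 1/3
(4,1)Q 3/5
(4,2)Q 5/5
(4,3)Q 3/3
The smallest same-type fraction is 1/5 at (1,2), which reduces to 1/5. Any threshold above that leaves this particle unsatisfied.

1/5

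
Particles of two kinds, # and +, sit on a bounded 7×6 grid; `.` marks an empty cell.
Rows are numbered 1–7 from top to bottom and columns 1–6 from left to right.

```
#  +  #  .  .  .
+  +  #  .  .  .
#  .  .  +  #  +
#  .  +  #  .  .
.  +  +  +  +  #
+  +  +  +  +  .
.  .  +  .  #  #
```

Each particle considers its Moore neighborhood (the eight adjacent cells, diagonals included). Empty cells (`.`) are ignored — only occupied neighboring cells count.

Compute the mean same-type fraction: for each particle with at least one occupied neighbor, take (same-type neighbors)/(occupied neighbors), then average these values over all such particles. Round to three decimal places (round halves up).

0.521

(1,1)# 0/3
(1,2)+ 2/5
(1,3)# 1/3
(2,1)+ 2/4
(2,2)+ 2/6
(2,3)# 1/4
(3,1)# 1/3
(3,4)+ 1/4
(3,5)# 1/3
(3,6)+ 0/1
(4,1)# 1/2
(4,3)+ 4/5
(4,4)# 1/6
(5,2)+ 5/6
(5,3)+ 6/7
(5,4)+ 6/7
(5,5)+ 3/5
(5,6)# 0/2
(6,1)+ 2/2
(6,2)+ 5/5
(6,3)+ 6/6
(6,4)+ 6/7
(6,5)+ 3/6
(7,3)+ 3/3
(7,5)# 1/3
(7,6)# 1/2
Sum over 26 particles: 0/3 + 2/5 + 1/3 + 2/4 + 2/6 + 1/4 + 1/3 + 1/4 + 1/3 + 0/1 + 1/2 + 4/5 + 1/6 + 5/6 + 6/7 + 6/7 + 3/5 + 0/2 + 2/2 + 5/5 + 6/6 + 6/7 + 3/6 + 3/3 + 1/3 + 1/2 = 2843/210; mean = 2843/210 ÷ 26 = 2843/5460 = 0.520695… → 0.521.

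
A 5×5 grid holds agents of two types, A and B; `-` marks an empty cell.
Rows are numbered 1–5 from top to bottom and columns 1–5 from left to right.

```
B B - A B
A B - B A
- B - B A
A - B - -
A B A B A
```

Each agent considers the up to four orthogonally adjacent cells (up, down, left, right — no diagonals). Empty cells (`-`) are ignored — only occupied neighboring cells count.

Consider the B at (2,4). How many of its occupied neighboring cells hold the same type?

Occupied neighbors of (2,4): (1,4)=A, (3,4)=B, (2,5)=A.
Same type (B): 1 of 3.

1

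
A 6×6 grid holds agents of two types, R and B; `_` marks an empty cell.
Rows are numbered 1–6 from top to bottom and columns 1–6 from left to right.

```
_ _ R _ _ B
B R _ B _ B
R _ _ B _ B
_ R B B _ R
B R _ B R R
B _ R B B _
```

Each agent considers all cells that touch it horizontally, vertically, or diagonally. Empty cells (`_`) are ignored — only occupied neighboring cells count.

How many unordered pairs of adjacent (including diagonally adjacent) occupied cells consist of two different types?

Scan each occupied cell's neighbors to the right and below (and the two forward diagonals) so each pair is counted once.
Row 1: R(1,3)–B(2,4)≠ R(1,3)–R(2,2)= B(1,6)–B(2,6)=  → 1/3 unlike.
Row 2: B(2,1)–R(2,2)≠ B(2,1)–R(3,1)≠ R(2,2)–R(3,1)= B(2,4)–B(3,4)= B(2,6)–B(3,6)=  → 2/5 unlike.
Row 3: R(3,1)–R(4,2)= B(3,4)–B(4,4)= B(3,4)–B(4,3)= B(3,6)–R(4,6)≠  → 1/4 unlike.
Row 4: R(4,2)–B(4,3)≠ R(4,2)–R(5,2)= R(4,2)–B(5,1)≠ B(4,3)–B(4,4)= B(4,3)–B(5,4)= B(4,3)–R(5,2)≠ B(4,4)–B(5,4)= B(4,4)–R(5,5)≠ R(4,6)–R(5,6)= R(4,6)–R(5,5)=  → 4/10 unlike.
Row 5: B(5,1)–R(5,2)≠ B(5,1)–B(6,1)= R(5,2)–R(6,3)= R(5,2)–B(6,1)≠ B(5,4)–R(5,5)≠ B(5,4)–B(6,4)= B(5,4)–B(6,5)= B(5,4)–R(6,3)≠ R(5,5)–R(5,6)= R(5,5)–B(6,5)≠ R(5,5)–B(6,4)≠ R(5,6)–B(6,5)≠  → 7/12 unlike.
Row 6: R(6,3)–B(6,4)≠ B(6,4)–B(6,5)=  → 1/2 unlike.
Total adjacent occupied pairs: 36; unlike-type pairs: 16.

16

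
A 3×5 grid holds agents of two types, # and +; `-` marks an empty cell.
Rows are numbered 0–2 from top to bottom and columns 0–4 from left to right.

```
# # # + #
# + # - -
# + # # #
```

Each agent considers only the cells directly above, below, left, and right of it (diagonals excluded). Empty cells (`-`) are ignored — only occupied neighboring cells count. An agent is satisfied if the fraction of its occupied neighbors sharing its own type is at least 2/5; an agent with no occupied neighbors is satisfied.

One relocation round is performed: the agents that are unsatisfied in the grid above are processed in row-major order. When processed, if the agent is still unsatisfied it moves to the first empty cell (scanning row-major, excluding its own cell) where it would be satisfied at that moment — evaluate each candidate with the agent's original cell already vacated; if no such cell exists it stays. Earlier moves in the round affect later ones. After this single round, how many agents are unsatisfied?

2

Initially unsatisfied (in order): (0,3), (0,4), (1,1), (2,1).
  (0,3): no empty cell satisfies it; stays.
  (0,4) → (1,3).
  (1,1) → (0,4).
  (2,1): no empty cell satisfies it; stays.
Resulting grid:
# # # + +
# - # # -
# + # # #
Unsatisfied now: (0,3), (2,1).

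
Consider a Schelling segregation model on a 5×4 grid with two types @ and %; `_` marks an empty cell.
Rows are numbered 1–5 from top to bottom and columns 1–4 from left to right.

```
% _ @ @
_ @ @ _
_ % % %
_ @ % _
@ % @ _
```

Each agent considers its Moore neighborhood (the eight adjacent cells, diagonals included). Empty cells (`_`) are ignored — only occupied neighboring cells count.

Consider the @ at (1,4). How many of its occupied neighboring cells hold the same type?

Occupied neighbors of (1,4): (1,3)=@, (2,3)=@.
Same type (@): 2 of 2.

2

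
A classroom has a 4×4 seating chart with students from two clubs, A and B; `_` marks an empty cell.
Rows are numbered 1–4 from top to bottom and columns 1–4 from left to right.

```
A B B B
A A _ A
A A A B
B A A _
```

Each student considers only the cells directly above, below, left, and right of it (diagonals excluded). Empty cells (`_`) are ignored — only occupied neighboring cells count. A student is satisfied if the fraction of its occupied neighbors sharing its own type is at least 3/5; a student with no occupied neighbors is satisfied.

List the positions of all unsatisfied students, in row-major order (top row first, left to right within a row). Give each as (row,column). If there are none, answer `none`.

(1,1), (1,2), (1,4), (2,4), (3,4), (4,1)

Row 1: (1,1)A 1/2 ✗ · (1,2)B 1/3 ✗ · (1,3)B 2/2 ✓ · (1,4)B 1/2 ✗
Row 2: (2,1)A 3/3 ✓ · (2,2)A 2/3 ✓ · (2,4)A 0/2 ✗
Row 3: (3,1)A 2/3 ✓ · (3,2)A 4/4 ✓ · (3,3)A 2/3 ✓ · (3,4)B 0/2 ✗
Row 4: (4,1)B 0/2 ✗ · (4,2)A 2/3 ✓ · (4,3)A 2/2 ✓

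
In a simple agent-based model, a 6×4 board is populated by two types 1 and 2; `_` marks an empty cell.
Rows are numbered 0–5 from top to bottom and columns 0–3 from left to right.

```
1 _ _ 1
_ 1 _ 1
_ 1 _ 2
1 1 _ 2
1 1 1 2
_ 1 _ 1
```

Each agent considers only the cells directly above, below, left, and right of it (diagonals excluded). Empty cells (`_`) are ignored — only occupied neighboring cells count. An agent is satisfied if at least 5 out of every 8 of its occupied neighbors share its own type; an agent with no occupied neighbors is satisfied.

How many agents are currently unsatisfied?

(0,0)1 0/0 ✓
(0,3)1 1/1 ✓
(1,1)1 1/1 ✓
(1,3)1 1/2 ✗
(2,1)1 2/2 ✓
(2,3)2 1/2 ✗
(3,0)1 2/2 ✓
(3,1)1 3/3 ✓
(3,3)2 2/2 ✓
(4,0)1 2/2 ✓
(4,1)1 4/4 ✓
(4,2)1 1/2 ✗
(4,3)2 1/3 ✗
(5,1)1 1/1 ✓
(5,3)1 0/1 ✗
Unsatisfied: (1,3), (2,3), (4,2), (4,3), (5,3) — 5 in total.

5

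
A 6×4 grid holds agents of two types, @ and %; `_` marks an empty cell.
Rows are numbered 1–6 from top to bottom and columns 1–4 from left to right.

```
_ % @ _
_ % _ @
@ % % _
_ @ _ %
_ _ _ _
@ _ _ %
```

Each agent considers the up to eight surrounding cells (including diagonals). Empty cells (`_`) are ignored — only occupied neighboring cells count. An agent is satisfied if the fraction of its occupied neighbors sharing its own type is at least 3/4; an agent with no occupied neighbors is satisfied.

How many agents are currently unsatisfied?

Row 1: (1,2)% 1/2 unhappy · (1,3)@ 1/3 unhappy
Row 2: (2,2)% 3/5 unhappy · (2,4)@ 1/2 unhappy
Row 3: (3,1)@ 1/3 unhappy · (3,2)% 2/4 unhappy · (3,3)% 3/5 unhappy
Row 4: (4,2)@ 1/3 unhappy · (4,4)% 1/1 ok
Row 6: (6,1)@ 0/0 ok · (6,4)% 0/0 ok
Unsatisfied: (1,2), (1,3), (2,2), (2,4), (3,1), (3,2), (3,3), (4,2) — 8 in total.

8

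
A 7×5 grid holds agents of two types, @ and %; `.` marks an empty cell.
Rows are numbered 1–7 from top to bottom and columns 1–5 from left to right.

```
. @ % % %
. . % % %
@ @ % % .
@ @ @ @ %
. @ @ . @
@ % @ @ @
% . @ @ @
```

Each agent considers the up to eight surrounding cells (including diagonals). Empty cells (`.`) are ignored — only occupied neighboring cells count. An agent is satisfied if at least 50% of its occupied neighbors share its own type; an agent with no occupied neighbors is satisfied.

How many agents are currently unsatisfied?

Row 1: (1,2)@ 0/2 unhappy · (1,3)% 3/4 ok · (1,4)% 5/5 ok · (1,5)% 3/3 ok
Row 2: (2,3)% 5/7 ok · (2,4)% 7/7 ok · (2,5)% 4/4 ok
Row 3: (3,1)@ 3/3 ok · (3,2)@ 4/6 ok · (3,3)% 3/7 unhappy · (3,4)% 5/7 ok
Row 4: (4,1)@ 4/4 ok · (4,2)@ 6/7 ok · (4,3)@ 5/7 ok · (4,4)@ 3/6 ok · (4,5)% 1/3 unhappy
Row 5: (5,2)@ 6/7 ok · (5,3)@ 6/7 ok · (5,5)@ 3/4 ok
Row 6: (6,1)@ 1/3 unhappy · (6,2)% 1/6 unhappy · (6,3)@ 5/6 ok · (6,4)@ 7/7 ok · (6,5)@ 4/4 ok
Row 7: (7,1)% 1/2 ok · (7,3)@ 3/4 ok · (7,4)@ 5/5 ok · (7,5)@ 3/3 ok
Unsatisfied: (1,2), (3,3), (4,5), (6,1), (6,2) — 5 in total.

5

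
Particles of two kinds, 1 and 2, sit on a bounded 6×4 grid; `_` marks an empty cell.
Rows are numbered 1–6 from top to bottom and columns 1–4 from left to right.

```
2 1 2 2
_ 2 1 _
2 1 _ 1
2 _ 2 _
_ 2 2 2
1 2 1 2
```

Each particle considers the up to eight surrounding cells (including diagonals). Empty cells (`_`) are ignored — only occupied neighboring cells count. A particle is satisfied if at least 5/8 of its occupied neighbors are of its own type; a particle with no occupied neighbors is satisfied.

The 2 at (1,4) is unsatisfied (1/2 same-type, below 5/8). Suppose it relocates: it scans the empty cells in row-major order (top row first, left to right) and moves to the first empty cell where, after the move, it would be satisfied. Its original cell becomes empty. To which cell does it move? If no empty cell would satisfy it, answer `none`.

(4,2)

Vacating (1,4). Empty cells in order:
  (2,1): 3/5 same-type → still unsatisfied.
  (2,4): 1/3 same-type → still unsatisfied.
  (3,3): 2/5 same-type → still unsatisfied.
  (4,2): 5/6 same-type → satisfied — stop here.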